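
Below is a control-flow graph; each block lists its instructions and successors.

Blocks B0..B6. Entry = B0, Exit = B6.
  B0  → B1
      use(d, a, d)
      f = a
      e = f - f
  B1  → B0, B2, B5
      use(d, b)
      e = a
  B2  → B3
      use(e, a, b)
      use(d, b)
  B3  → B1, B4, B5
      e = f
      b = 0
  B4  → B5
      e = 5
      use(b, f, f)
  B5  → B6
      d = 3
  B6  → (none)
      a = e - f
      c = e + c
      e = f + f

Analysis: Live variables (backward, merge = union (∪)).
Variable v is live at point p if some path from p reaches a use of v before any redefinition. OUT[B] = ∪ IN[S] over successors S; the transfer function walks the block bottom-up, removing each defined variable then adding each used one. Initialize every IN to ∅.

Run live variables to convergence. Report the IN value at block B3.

Converged values:
  B0:   IN={a, b, c, d}   OUT={a, b, c, d, f}
  B1:   IN={a, b, c, d, f}   OUT={a, b, c, d, e, f}
  B2:   IN={a, b, c, d, e, f}   OUT={a, c, d, f}
  B3:   IN={a, c, d, f}   OUT={a, b, c, d, e, f}
  B4:   IN={b, c, f}   OUT={c, e, f}
  B5:   IN={c, e, f}   OUT={c, e, f}
  B6:   IN={c, e, f}   OUT={}

Merge at B3: OUT[B3] = IN[B1] ⊔ IN[B4] ⊔ IN[B5] = {a, b, c, d, e, f}
Applying B3's transfer function to that OUT value gives IN[B3] (row B3 above).

Answer: {a, c, d, f}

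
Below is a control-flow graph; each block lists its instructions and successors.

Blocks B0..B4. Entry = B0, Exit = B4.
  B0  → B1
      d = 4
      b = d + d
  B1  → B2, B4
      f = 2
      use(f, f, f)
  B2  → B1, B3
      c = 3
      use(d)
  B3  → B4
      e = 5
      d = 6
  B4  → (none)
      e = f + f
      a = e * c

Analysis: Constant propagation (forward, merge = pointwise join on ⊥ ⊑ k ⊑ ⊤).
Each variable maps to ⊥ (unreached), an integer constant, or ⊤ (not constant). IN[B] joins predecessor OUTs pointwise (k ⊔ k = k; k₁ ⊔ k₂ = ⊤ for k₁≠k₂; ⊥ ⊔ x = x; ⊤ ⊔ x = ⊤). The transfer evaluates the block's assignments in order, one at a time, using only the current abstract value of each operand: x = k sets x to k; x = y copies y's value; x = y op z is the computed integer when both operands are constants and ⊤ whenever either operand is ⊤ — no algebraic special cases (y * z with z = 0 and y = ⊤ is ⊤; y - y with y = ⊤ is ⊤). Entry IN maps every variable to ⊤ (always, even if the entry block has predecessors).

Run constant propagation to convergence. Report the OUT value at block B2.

Answer: {a: ⊤, b: 8, c: 3, d: 4, e: ⊤, f: 2}

Working:
Converged values:
  B0: | IN=(all ⊤) | OUT={b:8, d:4; rest ⊤}
  B1: | IN={b:8, d:4; rest ⊤} | OUT={b:8, d:4, f:2; rest ⊤}
  B2: | IN={b:8, d:4, f:2; rest ⊤} | OUT={b:8, c:3, d:4, f:2; rest ⊤}
  B3: | IN={b:8, c:3, d:4, f:2; rest ⊤} | OUT={b:8, c:3, d:6, e:5, f:2; rest ⊤}
  B4: | IN={b:8, f:2; rest ⊤} | OUT={b:8, e:4, f:2; rest ⊤}

Merge at B2: IN[B2] = OUT[B1] = {a: ⊤, b: 8, c: ⊤, d: 4, e: ⊤, f: 2}
Applying B2's transfer function to that IN value gives OUT[B2] (row B2 above).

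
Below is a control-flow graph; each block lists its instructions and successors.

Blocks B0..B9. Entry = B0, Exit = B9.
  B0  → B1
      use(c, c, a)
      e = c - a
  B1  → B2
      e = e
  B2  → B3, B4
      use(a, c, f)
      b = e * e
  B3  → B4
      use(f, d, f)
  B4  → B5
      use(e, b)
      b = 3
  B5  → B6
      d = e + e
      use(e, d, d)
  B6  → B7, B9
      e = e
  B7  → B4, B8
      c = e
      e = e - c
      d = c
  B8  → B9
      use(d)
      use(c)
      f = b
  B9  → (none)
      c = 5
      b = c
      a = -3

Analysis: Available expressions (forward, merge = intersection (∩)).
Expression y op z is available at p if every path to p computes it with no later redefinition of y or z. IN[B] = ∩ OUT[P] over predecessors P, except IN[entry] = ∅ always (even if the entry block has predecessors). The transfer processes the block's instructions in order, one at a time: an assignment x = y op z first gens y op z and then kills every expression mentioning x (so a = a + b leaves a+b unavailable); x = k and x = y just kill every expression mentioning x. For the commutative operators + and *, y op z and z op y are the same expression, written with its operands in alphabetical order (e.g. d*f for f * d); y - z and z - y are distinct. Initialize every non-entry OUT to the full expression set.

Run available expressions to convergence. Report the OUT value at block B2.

Answer: {c-a, e*e}

Trace:
Per-block solution:
  B0:   IN={}   OUT={c-a}
  B1:   IN={c-a}   OUT={c-a}
  B2:   IN={c-a}   OUT={c-a, e*e}
  B3:   IN={c-a, e*e}   OUT={c-a, e*e}
  B4:   IN={}   OUT={}
  B5:   IN={}   OUT={e+e}
  B6:   IN={e+e}   OUT={}
  B7:   IN={}   OUT={}
  B8:   IN={}   OUT={}
  B9:   IN={}   OUT={}

Merge at B2: IN[B2] = OUT[B1] = {c-a}
Applying B2's transfer function to that IN value gives OUT[B2] (row B2 above).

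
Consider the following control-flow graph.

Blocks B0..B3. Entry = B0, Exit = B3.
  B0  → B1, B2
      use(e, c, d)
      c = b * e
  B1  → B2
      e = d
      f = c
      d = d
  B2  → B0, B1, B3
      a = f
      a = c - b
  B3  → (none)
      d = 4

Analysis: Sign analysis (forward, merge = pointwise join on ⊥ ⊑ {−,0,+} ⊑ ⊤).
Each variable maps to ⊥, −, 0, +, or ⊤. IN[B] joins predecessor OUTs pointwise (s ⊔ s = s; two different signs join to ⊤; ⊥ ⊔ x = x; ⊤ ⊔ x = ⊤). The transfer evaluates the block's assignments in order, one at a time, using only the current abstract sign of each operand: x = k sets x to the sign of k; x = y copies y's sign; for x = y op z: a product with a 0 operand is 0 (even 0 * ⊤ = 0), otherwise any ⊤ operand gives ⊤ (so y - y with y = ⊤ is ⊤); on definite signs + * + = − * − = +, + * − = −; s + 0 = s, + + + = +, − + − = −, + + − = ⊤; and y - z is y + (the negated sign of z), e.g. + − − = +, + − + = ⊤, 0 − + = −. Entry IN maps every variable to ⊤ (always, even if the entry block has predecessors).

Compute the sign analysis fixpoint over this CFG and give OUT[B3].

Per-block solution:
  B0: | IN=(all ⊤) | OUT=(all ⊤)
  B1: | IN=(all ⊤) | OUT=(all ⊤)
  B2: | IN=(all ⊤) | OUT=(all ⊤)
  B3: | IN=(all ⊤) | OUT={d:+; rest ⊤}

Merge at B3: IN[B3] = OUT[B2] = {a: ⊤, b: ⊤, c: ⊤, d: ⊤, e: ⊤, f: ⊤}
Applying B3's transfer function to that IN value gives OUT[B3] (row B3 above).

Answer: {a: ⊤, b: ⊤, c: ⊤, d: +, e: ⊤, f: ⊤}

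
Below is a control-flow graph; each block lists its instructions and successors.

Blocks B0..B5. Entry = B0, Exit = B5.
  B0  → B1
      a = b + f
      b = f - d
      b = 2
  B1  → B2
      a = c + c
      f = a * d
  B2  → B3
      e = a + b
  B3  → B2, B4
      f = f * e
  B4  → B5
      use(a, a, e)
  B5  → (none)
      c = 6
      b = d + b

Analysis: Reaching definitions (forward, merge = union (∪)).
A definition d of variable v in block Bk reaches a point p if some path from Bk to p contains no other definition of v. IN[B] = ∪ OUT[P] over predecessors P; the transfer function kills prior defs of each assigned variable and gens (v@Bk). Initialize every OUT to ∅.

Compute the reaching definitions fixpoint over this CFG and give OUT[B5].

Converged values:
  B0: | IN={} | OUT={a@B0, b@B0}
  B1: | IN={a@B0, b@B0} | OUT={a@B1, b@B0, f@B1}
  B2: | IN={a@B1, b@B0, e@B2, f@B1, f@B3} | OUT={a@B1, b@B0, e@B2, f@B1, f@B3}
  B3: | IN={a@B1, b@B0, e@B2, f@B1, f@B3} | OUT={a@B1, b@B0, e@B2, f@B3}
  B4: | IN={a@B1, b@B0, e@B2, f@B3} | OUT={a@B1, b@B0, e@B2, f@B3}
  B5: | IN={a@B1, b@B0, e@B2, f@B3} | OUT={a@B1, b@B5, c@B5, e@B2, f@B3}

Merge at B5: IN[B5] = OUT[B4] = {a@B1, b@B0, e@B2, f@B3}
Applying B5's transfer function to that IN value gives OUT[B5] (row B5 above).

Answer: {a@B1, b@B5, c@B5, e@B2, f@B3}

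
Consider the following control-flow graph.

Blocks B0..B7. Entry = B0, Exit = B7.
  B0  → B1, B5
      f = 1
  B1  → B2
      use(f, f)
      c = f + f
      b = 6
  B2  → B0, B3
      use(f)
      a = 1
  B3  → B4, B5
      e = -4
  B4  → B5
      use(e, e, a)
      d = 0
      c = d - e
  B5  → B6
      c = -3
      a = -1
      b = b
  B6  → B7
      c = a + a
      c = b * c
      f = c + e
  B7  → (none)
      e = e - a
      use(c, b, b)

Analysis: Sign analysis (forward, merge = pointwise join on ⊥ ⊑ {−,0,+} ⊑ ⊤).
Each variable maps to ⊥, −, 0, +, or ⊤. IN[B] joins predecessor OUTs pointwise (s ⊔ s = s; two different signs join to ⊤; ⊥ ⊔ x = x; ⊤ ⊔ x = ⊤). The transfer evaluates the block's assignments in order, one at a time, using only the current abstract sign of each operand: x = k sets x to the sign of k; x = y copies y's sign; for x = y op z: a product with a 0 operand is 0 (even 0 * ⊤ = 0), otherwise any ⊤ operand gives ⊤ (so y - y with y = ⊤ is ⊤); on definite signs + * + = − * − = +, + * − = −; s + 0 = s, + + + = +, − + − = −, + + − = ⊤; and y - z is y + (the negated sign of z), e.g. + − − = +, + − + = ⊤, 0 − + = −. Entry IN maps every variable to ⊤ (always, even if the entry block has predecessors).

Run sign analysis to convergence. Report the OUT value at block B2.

Answer: {a: +, b: +, c: +, d: ⊤, e: ⊤, f: +}

Derivation:
Fixpoint table:
  B0:  IN=(all ⊤)  OUT={f:+; rest ⊤}
  B1:  IN={f:+; rest ⊤}  OUT={b:+, c:+, f:+; rest ⊤}
  B2:  IN={b:+, c:+, f:+; rest ⊤}  OUT={a:+, b:+, c:+, f:+; rest ⊤}
  B3:  IN={a:+, b:+, c:+, f:+; rest ⊤}  OUT={a:+, b:+, c:+, e:-, f:+; rest ⊤}
  B4:  IN={a:+, b:+, c:+, e:-, f:+; rest ⊤}  OUT={a:+, b:+, c:+, d:0, e:-, f:+; rest ⊤}
  B5:  IN={f:+; rest ⊤}  OUT={a:-, c:-, f:+; rest ⊤}
  B6:  IN={a:-, c:-, f:+; rest ⊤}  OUT={a:-; rest ⊤}
  B7:  IN={a:-; rest ⊤}  OUT={a:-; rest ⊤}

Merge at B2: IN[B2] = OUT[B1] = {a: ⊤, b: +, c: +, d: ⊤, e: ⊤, f: +}
Applying B2's transfer function to that IN value gives OUT[B2] (row B2 above).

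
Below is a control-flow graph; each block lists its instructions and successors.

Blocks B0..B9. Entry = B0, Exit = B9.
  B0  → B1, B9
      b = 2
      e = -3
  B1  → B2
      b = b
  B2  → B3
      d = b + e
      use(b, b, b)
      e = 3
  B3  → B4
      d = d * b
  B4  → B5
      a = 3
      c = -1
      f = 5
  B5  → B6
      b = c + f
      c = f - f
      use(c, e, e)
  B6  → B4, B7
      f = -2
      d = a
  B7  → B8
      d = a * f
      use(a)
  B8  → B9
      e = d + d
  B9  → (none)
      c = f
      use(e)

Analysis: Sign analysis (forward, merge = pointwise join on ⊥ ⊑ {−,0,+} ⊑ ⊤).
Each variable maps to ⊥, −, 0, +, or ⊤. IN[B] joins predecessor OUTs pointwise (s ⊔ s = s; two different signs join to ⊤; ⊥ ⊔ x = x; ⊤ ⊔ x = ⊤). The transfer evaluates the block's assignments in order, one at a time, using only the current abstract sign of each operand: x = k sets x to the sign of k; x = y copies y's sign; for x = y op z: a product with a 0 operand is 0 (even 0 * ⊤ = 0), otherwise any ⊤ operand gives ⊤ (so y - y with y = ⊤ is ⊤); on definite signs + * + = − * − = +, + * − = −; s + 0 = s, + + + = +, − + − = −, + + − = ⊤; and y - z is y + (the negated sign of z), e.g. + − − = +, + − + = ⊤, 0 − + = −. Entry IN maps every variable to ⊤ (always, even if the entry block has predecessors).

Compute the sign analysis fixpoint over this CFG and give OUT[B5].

Converged values:
  B0:   IN=(all ⊤)   OUT={b:+, e:-; rest ⊤}
  B1:   IN={b:+, e:-; rest ⊤}   OUT={b:+, e:-; rest ⊤}
  B2:   IN={b:+, e:-; rest ⊤}   OUT={b:+, e:+; rest ⊤}
  B3:   IN={b:+, e:+; rest ⊤}   OUT={b:+, e:+; rest ⊤}
  B4:   IN={e:+; rest ⊤}   OUT={a:+, c:-, e:+, f:+; rest ⊤}
  B5:   IN={a:+, c:-, e:+, f:+; rest ⊤}   OUT={a:+, e:+, f:+; rest ⊤}
  B6:   IN={a:+, e:+, f:+; rest ⊤}   OUT={a:+, d:+, e:+, f:-; rest ⊤}
  B7:   IN={a:+, d:+, e:+, f:-; rest ⊤}   OUT={a:+, d:-, e:+, f:-; rest ⊤}
  B8:   IN={a:+, d:-, e:+, f:-; rest ⊤}   OUT={a:+, d:-, e:-, f:-; rest ⊤}
  B9:   IN={e:-; rest ⊤}   OUT={e:-; rest ⊤}

Merge at B5: IN[B5] = OUT[B4] = {a: +, b: ⊤, c: -, d: ⊤, e: +, f: +}
Applying B5's transfer function to that IN value gives OUT[B5] (row B5 above).

Answer: {a: +, b: ⊤, c: ⊤, d: ⊤, e: +, f: +}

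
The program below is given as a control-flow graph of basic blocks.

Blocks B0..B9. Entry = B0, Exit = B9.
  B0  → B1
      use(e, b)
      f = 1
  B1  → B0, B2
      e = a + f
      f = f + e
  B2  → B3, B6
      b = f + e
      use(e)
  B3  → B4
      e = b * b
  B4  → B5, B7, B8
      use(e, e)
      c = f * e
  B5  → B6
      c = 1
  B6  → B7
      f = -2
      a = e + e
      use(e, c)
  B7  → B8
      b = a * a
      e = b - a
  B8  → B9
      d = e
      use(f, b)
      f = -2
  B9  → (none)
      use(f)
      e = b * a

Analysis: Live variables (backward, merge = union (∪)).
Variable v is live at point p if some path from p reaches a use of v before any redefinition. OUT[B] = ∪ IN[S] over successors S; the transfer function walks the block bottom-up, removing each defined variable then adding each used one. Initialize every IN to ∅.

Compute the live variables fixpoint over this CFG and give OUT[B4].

Answer: {a, b, e, f}

Derivation:
Converged values:
  B0: | IN={a, b, c, e} | OUT={a, b, c, f}
  B1: | IN={a, b, c, f} | OUT={a, b, c, e, f}
  B2: | IN={a, c, e, f} | OUT={a, b, c, e, f}
  B3: | IN={a, b, f} | OUT={a, b, e, f}
  B4: | IN={a, b, e, f} | OUT={a, b, e, f}
  B5: | IN={e} | OUT={c, e}
  B6: | IN={c, e} | OUT={a, f}
  B7: | IN={a, f} | OUT={a, b, e, f}
  B8: | IN={a, b, e, f} | OUT={a, b, f}
  B9: | IN={a, b, f} | OUT={}

Merge at B4: OUT[B4] = IN[B5] ⊔ IN[B7] ⊔ IN[B8] = {a, b, e, f}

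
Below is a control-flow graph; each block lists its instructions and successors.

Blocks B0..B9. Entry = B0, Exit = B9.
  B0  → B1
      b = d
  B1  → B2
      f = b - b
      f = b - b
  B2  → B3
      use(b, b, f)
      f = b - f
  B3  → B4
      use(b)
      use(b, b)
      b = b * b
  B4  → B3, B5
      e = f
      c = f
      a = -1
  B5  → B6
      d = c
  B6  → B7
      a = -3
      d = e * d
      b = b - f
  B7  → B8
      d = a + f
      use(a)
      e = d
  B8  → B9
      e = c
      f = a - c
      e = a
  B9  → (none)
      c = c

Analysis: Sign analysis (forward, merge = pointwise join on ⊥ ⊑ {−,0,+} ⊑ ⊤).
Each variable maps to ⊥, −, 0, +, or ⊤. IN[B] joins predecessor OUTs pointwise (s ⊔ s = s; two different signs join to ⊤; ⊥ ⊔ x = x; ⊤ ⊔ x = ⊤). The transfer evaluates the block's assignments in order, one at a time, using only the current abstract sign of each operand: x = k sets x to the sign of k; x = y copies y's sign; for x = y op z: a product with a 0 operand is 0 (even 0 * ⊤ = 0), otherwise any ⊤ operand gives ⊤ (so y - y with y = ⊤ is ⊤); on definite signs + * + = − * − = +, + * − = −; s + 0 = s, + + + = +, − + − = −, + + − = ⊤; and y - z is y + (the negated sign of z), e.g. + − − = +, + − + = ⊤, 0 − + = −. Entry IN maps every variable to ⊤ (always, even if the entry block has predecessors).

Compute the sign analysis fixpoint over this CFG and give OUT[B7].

Fixpoint table:
  B0:   IN=(all ⊤)   OUT=(all ⊤)
  B1:   IN=(all ⊤)   OUT=(all ⊤)
  B2:   IN=(all ⊤)   OUT=(all ⊤)
  B3:   IN=(all ⊤)   OUT=(all ⊤)
  B4:   IN=(all ⊤)   OUT={a:-; rest ⊤}
  B5:   IN={a:-; rest ⊤}   OUT={a:-; rest ⊤}
  B6:   IN={a:-; rest ⊤}   OUT={a:-; rest ⊤}
  B7:   IN={a:-; rest ⊤}   OUT={a:-; rest ⊤}
  B8:   IN={a:-; rest ⊤}   OUT={a:-, e:-; rest ⊤}
  B9:   IN={a:-, e:-; rest ⊤}   OUT={a:-, e:-; rest ⊤}

Merge at B7: IN[B7] = OUT[B6] = {a: -, b: ⊤, c: ⊤, d: ⊤, e: ⊤, f: ⊤}
Applying B7's transfer function to that IN value gives OUT[B7] (row B7 above).

Answer: {a: -, b: ⊤, c: ⊤, d: ⊤, e: ⊤, f: ⊤}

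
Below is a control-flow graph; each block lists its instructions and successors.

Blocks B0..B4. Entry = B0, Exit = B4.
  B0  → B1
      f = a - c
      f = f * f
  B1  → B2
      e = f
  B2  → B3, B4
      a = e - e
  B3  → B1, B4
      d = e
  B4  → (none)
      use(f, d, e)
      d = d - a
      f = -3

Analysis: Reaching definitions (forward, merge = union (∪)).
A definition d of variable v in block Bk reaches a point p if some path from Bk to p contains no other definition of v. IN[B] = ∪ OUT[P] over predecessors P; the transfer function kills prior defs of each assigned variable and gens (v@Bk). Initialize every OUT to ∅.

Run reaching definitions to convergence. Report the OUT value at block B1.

Fixpoint table:
  B0: | IN={} | OUT={f@B0}
  B1: | IN={a@B2, d@B3, e@B1, f@B0} | OUT={a@B2, d@B3, e@B1, f@B0}
  B2: | IN={a@B2, d@B3, e@B1, f@B0} | OUT={a@B2, d@B3, e@B1, f@B0}
  B3: | IN={a@B2, d@B3, e@B1, f@B0} | OUT={a@B2, d@B3, e@B1, f@B0}
  B4: | IN={a@B2, d@B3, e@B1, f@B0} | OUT={a@B2, d@B4, e@B1, f@B4}

Merge at B1: IN[B1] = OUT[B0] ⊔ OUT[B3] = {a@B2, d@B3, e@B1, f@B0}
Applying B1's transfer function to that IN value gives OUT[B1] (row B1 above).

Answer: {a@B2, d@B3, e@B1, f@B0}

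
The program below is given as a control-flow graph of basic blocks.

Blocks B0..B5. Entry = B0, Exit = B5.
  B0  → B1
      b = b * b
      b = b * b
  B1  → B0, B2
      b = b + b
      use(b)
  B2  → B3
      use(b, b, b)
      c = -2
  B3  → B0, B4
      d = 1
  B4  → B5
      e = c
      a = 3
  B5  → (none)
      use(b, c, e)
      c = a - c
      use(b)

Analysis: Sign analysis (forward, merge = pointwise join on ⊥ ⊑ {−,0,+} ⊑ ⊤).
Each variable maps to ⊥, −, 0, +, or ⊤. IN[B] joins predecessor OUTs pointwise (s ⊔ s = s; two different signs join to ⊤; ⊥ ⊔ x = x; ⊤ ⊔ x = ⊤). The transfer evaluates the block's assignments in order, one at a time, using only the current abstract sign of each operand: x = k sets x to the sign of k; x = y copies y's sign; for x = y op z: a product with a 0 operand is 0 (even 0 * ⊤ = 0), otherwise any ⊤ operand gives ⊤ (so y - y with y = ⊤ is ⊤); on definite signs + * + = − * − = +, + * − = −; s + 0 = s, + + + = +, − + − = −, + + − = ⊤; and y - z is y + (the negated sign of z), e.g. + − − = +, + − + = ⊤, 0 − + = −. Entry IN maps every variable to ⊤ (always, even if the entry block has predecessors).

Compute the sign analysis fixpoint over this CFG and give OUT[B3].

Answer: {a: ⊤, b: ⊤, c: -, d: +, e: ⊤, f: ⊤}

Derivation:
Fixpoint table:
  B0: | IN=(all ⊤) | OUT=(all ⊤)
  B1: | IN=(all ⊤) | OUT=(all ⊤)
  B2: | IN=(all ⊤) | OUT={c:-; rest ⊤}
  B3: | IN={c:-; rest ⊤} | OUT={c:-, d:+; rest ⊤}
  B4: | IN={c:-, d:+; rest ⊤} | OUT={a:+, c:-, d:+, e:-; rest ⊤}
  B5: | IN={a:+, c:-, d:+, e:-; rest ⊤} | OUT={a:+, c:+, d:+, e:-; rest ⊤}

Merge at B3: IN[B3] = OUT[B2] = {a: ⊤, b: ⊤, c: -, d: ⊤, e: ⊤, f: ⊤}
Applying B3's transfer function to that IN value gives OUT[B3] (row B3 above).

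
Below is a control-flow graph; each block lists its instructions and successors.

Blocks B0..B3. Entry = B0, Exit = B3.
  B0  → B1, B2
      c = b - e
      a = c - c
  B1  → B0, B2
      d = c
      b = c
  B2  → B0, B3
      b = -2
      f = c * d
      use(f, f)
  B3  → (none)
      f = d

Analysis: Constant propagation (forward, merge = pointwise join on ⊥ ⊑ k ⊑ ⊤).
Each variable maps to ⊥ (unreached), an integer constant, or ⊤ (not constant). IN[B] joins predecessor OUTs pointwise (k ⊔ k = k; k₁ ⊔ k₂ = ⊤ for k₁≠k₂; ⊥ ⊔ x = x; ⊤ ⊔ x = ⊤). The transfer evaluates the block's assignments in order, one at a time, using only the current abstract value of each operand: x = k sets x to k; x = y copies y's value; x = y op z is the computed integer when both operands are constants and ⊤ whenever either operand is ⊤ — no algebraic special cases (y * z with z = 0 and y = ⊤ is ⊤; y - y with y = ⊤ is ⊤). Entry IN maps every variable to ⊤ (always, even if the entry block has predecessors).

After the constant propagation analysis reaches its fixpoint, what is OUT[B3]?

Answer: {a: ⊤, b: -2, c: ⊤, d: ⊤, e: ⊤, f: ⊤}

Trace:
Converged values:
  B0: | IN=(all ⊤) | OUT=(all ⊤)
  B1: | IN=(all ⊤) | OUT=(all ⊤)
  B2: | IN=(all ⊤) | OUT={b:-2; rest ⊤}
  B3: | IN={b:-2; rest ⊤} | OUT={b:-2; rest ⊤}

Merge at B3: IN[B3] = OUT[B2] = {a: ⊤, b: -2, c: ⊤, d: ⊤, e: ⊤, f: ⊤}
Applying B3's transfer function to that IN value gives OUT[B3] (row B3 above).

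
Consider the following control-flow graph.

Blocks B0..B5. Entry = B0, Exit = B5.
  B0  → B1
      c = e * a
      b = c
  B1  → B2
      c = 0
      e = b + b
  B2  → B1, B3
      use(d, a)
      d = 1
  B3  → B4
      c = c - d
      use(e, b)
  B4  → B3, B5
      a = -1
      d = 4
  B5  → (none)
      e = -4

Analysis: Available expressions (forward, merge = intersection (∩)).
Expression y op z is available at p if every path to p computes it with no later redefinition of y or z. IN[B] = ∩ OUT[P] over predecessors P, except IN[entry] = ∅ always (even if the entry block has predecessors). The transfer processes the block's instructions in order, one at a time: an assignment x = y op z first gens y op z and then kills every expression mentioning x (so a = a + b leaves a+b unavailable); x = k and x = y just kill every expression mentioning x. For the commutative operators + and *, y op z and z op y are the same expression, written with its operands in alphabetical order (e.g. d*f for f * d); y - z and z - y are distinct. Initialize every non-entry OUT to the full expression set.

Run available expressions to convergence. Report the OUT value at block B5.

Answer: {b+b}

Trace:
Fixpoint table:
  B0:   IN={}   OUT={a*e}
  B1:   IN={}   OUT={b+b}
  B2:   IN={b+b}   OUT={b+b}
  B3:   IN={b+b}   OUT={b+b}
  B4:   IN={b+b}   OUT={b+b}
  B5:   IN={b+b}   OUT={b+b}

Merge at B5: IN[B5] = OUT[B4] = {b+b}
Applying B5's transfer function to that IN value gives OUT[B5] (row B5 above).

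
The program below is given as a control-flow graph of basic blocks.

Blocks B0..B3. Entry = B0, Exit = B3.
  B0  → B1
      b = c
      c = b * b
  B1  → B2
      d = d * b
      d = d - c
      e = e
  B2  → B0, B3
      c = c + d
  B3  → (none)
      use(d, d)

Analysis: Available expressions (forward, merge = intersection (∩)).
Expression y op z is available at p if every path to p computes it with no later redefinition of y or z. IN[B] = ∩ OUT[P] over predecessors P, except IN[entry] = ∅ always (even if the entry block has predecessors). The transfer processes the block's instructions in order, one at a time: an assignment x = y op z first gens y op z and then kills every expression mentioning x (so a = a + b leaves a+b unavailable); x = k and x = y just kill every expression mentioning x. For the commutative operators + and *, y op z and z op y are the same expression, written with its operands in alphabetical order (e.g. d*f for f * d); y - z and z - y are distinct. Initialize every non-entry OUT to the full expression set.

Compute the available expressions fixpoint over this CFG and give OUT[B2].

Answer: {b*b}

Derivation:
Fixpoint table:
  B0:  IN={}  OUT={b*b}
  B1:  IN={b*b}  OUT={b*b}
  B2:  IN={b*b}  OUT={b*b}
  B3:  IN={b*b}  OUT={b*b}

Merge at B2: IN[B2] = OUT[B1] = {b*b}
Applying B2's transfer function to that IN value gives OUT[B2] (row B2 above).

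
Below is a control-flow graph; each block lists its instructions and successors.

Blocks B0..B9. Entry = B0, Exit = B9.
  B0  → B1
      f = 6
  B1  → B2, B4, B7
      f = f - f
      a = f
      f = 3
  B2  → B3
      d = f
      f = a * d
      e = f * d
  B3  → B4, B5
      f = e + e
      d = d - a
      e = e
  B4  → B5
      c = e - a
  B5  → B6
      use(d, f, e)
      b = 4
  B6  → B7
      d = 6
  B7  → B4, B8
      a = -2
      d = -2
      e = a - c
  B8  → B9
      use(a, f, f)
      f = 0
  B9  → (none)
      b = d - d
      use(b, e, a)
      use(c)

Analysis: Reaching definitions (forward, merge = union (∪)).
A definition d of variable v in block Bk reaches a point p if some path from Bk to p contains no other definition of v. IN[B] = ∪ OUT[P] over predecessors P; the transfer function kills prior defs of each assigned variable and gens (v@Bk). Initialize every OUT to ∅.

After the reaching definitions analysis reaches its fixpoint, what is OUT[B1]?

Converged values:
  B0:   IN={}   OUT={f@B0}
  B1:   IN={f@B0}   OUT={a@B1, f@B1}
  B2:   IN={a@B1, f@B1}   OUT={a@B1, d@B2, e@B2, f@B2}
  B3:   IN={a@B1, d@B2, e@B2, f@B2}   OUT={a@B1, d@B3, e@B3, f@B3}
  B4:   IN={a@B1, a@B7, b@B5, c@B4, d@B3, d@B7, e@B3, e@B7, f@B1, f@B3}   OUT={a@B1, a@B7, b@B5, c@B4, d@B3, d@B7, e@B3, e@B7, f@B1, f@B3}
  B5:   IN={a@B1, a@B7, b@B5, c@B4, d@B3, d@B7, e@B3, e@B7, f@B1, f@B3}   OUT={a@B1, a@B7, b@B5, c@B4, d@B3, d@B7, e@B3, e@B7, f@B1, f@B3}
  B6:   IN={a@B1, a@B7, b@B5, c@B4, d@B3, d@B7, e@B3, e@B7, f@B1, f@B3}   OUT={a@B1, a@B7, b@B5, c@B4, d@B6, e@B3, e@B7, f@B1, f@B3}
  B7:   IN={a@B1, a@B7, b@B5, c@B4, d@B6, e@B3, e@B7, f@B1, f@B3}   OUT={a@B7, b@B5, c@B4, d@B7, e@B7, f@B1, f@B3}
  B8:   IN={a@B7, b@B5, c@B4, d@B7, e@B7, f@B1, f@B3}   OUT={a@B7, b@B5, c@B4, d@B7, e@B7, f@B8}
  B9:   IN={a@B7, b@B5, c@B4, d@B7, e@B7, f@B8}   OUT={a@B7, b@B9, c@B4, d@B7, e@B7, f@B8}

Merge at B1: IN[B1] = OUT[B0] = {f@B0}
Applying B1's transfer function to that IN value gives OUT[B1] (row B1 above).

Answer: {a@B1, f@B1}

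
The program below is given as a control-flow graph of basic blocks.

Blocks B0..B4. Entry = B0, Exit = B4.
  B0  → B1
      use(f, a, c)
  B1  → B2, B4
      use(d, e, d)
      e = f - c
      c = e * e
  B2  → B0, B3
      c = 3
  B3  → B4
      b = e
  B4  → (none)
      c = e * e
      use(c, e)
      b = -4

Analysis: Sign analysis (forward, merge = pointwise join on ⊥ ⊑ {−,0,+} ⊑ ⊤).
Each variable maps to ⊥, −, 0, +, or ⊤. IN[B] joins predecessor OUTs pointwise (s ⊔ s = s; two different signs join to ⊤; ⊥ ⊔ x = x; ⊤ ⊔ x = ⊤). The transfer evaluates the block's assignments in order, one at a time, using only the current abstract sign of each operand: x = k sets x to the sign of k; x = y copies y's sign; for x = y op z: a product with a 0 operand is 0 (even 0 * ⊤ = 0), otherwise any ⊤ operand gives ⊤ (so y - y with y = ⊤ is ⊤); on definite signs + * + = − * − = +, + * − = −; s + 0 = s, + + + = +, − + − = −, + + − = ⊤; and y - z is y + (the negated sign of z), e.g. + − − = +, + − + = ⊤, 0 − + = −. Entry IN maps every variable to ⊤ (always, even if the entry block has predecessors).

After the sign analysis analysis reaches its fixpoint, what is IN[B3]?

Fixpoint table:
  B0:   IN=(all ⊤)   OUT=(all ⊤)
  B1:   IN=(all ⊤)   OUT=(all ⊤)
  B2:   IN=(all ⊤)   OUT={c:+; rest ⊤}
  B3:   IN={c:+; rest ⊤}   OUT={c:+; rest ⊤}
  B4:   IN=(all ⊤)   OUT={b:-; rest ⊤}

Merge at B3: IN[B3] = OUT[B2] = {a: ⊤, b: ⊤, c: +, d: ⊤, e: ⊤, f: ⊤}

Answer: {a: ⊤, b: ⊤, c: +, d: ⊤, e: ⊤, f: ⊤}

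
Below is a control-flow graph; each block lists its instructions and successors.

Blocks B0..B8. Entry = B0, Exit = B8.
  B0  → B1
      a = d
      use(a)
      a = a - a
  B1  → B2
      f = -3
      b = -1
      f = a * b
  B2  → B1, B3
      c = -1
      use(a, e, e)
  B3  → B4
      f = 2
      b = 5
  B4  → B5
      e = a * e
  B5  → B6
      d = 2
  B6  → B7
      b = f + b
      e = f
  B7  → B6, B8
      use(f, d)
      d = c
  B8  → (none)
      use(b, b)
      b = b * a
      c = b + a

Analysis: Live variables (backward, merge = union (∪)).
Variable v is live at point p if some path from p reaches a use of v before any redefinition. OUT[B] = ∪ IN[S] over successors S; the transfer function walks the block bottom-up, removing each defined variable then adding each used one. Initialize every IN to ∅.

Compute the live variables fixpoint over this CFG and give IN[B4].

Per-block solution:
  B0: | IN={d, e} | OUT={a, e}
  B1: | IN={a, e} | OUT={a, e}
  B2: | IN={a, e} | OUT={a, c, e}
  B3: | IN={a, c, e} | OUT={a, b, c, e, f}
  B4: | IN={a, b, c, e, f} | OUT={a, b, c, f}
  B5: | IN={a, b, c, f} | OUT={a, b, c, d, f}
  B6: | IN={a, b, c, d, f} | OUT={a, b, c, d, f}
  B7: | IN={a, b, c, d, f} | OUT={a, b, c, d, f}
  B8: | IN={a, b} | OUT={}

Merge at B4: OUT[B4] = IN[B5] = {a, b, c, f}
Applying B4's transfer function to that OUT value gives IN[B4] (row B4 above).

Answer: {a, b, c, e, f}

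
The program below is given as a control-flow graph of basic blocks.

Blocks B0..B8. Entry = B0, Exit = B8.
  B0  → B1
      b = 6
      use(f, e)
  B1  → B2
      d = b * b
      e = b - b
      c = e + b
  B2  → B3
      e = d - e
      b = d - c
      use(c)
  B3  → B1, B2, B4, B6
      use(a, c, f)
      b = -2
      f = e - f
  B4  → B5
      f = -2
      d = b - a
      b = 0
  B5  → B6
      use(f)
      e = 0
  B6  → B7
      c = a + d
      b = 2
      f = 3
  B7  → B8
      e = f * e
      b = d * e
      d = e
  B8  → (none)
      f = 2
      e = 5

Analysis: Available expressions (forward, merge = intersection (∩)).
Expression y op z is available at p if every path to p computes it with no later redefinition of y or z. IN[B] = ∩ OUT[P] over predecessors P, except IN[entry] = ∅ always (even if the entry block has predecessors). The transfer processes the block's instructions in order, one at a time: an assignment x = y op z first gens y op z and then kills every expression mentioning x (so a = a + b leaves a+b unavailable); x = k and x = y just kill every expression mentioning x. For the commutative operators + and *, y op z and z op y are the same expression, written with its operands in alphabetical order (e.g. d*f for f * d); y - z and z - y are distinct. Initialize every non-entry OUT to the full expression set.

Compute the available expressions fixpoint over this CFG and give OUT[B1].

Answer: {b*b, b+e, b-b}

Derivation:
Per-block solution:
  B0:  IN={}  OUT={}
  B1:  IN={}  OUT={b*b, b+e, b-b}
  B2:  IN={}  OUT={d-c}
  B3:  IN={d-c}  OUT={d-c}
  B4:  IN={d-c}  OUT={}
  B5:  IN={}  OUT={}
  B6:  IN={}  OUT={a+d}
  B7:  IN={a+d}  OUT={}
  B8:  IN={}  OUT={}

Merge at B1: IN[B1] = OUT[B0] ∩ OUT[B3] = {}
Applying B1's transfer function to that IN value gives OUT[B1] (row B1 above).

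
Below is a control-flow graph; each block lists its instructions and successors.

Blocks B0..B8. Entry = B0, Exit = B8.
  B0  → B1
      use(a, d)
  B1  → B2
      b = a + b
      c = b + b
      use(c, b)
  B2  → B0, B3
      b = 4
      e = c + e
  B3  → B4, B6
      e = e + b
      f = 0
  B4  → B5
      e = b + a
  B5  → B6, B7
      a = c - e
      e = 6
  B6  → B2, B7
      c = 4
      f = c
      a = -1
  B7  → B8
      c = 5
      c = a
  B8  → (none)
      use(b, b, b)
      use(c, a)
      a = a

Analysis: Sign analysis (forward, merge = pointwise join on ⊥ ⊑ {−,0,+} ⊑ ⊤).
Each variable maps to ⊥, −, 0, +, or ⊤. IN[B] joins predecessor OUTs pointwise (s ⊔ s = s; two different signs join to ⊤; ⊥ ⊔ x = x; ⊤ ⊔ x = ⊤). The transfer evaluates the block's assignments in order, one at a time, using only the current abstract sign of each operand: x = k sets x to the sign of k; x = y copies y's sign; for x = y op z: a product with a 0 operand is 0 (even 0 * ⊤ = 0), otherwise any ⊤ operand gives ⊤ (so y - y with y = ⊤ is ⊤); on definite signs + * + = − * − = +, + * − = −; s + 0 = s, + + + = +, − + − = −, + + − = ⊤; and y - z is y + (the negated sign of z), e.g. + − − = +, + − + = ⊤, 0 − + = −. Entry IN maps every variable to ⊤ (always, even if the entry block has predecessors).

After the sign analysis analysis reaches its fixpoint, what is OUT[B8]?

Answer: {a: ⊤, b: +, c: ⊤, d: ⊤, e: ⊤, f: ⊤}

Working:
Per-block solution:
  B0:   IN=(all ⊤)   OUT=(all ⊤)
  B1:   IN=(all ⊤)   OUT=(all ⊤)
  B2:   IN=(all ⊤)   OUT={b:+; rest ⊤}
  B3:   IN={b:+; rest ⊤}   OUT={b:+, f:0; rest ⊤}
  B4:   IN={b:+, f:0; rest ⊤}   OUT={b:+, f:0; rest ⊤}
  B5:   IN={b:+, f:0; rest ⊤}   OUT={b:+, e:+, f:0; rest ⊤}
  B6:   IN={b:+, f:0; rest ⊤}   OUT={a:-, b:+, c:+, f:+; rest ⊤}
  B7:   IN={b:+; rest ⊤}   OUT={b:+; rest ⊤}
  B8:   IN={b:+; rest ⊤}   OUT={b:+; rest ⊤}

Merge at B8: IN[B8] = OUT[B7] = {a: ⊤, b: +, c: ⊤, d: ⊤, e: ⊤, f: ⊤}
Applying B8's transfer function to that IN value gives OUT[B8] (row B8 above).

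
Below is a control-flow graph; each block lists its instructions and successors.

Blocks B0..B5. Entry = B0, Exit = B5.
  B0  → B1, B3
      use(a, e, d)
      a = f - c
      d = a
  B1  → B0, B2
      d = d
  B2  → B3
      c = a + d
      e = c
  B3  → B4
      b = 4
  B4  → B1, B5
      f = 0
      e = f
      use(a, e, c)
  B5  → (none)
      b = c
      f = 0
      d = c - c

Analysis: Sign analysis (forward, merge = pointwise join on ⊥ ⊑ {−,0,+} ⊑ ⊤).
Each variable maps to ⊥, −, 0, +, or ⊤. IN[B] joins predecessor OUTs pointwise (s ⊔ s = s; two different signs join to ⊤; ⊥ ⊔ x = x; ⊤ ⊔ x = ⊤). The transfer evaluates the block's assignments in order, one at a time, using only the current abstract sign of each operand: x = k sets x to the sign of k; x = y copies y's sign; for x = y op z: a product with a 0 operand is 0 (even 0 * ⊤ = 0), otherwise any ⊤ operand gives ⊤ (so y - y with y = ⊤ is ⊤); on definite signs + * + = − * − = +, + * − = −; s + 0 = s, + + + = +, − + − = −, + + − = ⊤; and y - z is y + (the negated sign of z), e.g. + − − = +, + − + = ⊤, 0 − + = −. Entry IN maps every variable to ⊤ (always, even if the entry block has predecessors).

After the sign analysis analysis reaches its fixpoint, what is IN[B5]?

Answer: {a: ⊤, b: +, c: ⊤, d: ⊤, e: 0, f: 0}

Derivation:
Fixpoint table:
  B0:   IN=(all ⊤)   OUT=(all ⊤)
  B1:   IN=(all ⊤)   OUT=(all ⊤)
  B2:   IN=(all ⊤)   OUT=(all ⊤)
  B3:   IN=(all ⊤)   OUT={b:+; rest ⊤}
  B4:   IN={b:+; rest ⊤}   OUT={b:+, e:0, f:0; rest ⊤}
  B5:   IN={b:+, e:0, f:0; rest ⊤}   OUT={e:0, f:0; rest ⊤}

Merge at B5: IN[B5] = OUT[B4] = {a: ⊤, b: +, c: ⊤, d: ⊤, e: 0, f: 0}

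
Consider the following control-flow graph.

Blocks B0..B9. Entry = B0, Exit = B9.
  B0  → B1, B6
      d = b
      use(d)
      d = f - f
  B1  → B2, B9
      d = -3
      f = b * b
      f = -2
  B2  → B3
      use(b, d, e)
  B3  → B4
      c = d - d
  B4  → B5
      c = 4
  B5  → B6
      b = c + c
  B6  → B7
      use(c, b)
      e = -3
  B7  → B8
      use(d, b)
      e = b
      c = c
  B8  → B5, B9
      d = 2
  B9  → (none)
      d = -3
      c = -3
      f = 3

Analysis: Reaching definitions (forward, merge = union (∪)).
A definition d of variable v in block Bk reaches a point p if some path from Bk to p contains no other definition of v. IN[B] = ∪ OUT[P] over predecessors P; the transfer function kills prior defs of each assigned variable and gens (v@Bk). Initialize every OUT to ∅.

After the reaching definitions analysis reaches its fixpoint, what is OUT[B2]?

Answer: {d@B1, f@B1}

Trace:
Per-block solution:
  B0:   IN={}   OUT={d@B0}
  B1:   IN={d@B0}   OUT={d@B1, f@B1}
  B2:   IN={d@B1, f@B1}   OUT={d@B1, f@B1}
  B3:   IN={d@B1, f@B1}   OUT={c@B3, d@B1, f@B1}
  B4:   IN={c@B3, d@B1, f@B1}   OUT={c@B4, d@B1, f@B1}
  B5:   IN={b@B5, c@B4, c@B7, d@B1, d@B8, e@B7, f@B1}   OUT={b@B5, c@B4, c@B7, d@B1, d@B8, e@B7, f@B1}
  B6:   IN={b@B5, c@B4, c@B7, d@B0, d@B1, d@B8, e@B7, f@B1}   OUT={b@B5, c@B4, c@B7, d@B0, d@B1, d@B8, e@B6, f@B1}
  B7:   IN={b@B5, c@B4, c@B7, d@B0, d@B1, d@B8, e@B6, f@B1}   OUT={b@B5, c@B7, d@B0, d@B1, d@B8, e@B7, f@B1}
  B8:   IN={b@B5, c@B7, d@B0, d@B1, d@B8, e@B7, f@B1}   OUT={b@B5, c@B7, d@B8, e@B7, f@B1}
  B9:   IN={b@B5, c@B7, d@B1, d@B8, e@B7, f@B1}   OUT={b@B5, c@B9, d@B9, e@B7, f@B9}

Merge at B2: IN[B2] = OUT[B1] = {d@B1, f@B1}
Applying B2's transfer function to that IN value gives OUT[B2] (row B2 above).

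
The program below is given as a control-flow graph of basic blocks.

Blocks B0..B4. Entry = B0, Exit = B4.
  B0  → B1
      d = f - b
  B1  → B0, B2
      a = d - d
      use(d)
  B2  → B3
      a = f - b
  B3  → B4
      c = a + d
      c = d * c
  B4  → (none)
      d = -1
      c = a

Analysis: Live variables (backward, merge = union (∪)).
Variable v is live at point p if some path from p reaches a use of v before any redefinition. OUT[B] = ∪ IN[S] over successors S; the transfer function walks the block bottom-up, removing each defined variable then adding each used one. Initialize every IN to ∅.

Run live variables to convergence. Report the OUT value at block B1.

Fixpoint table:
  B0:   IN={b, f}   OUT={b, d, f}
  B1:   IN={b, d, f}   OUT={b, d, f}
  B2:   IN={b, d, f}   OUT={a, d}
  B3:   IN={a, d}   OUT={a}
  B4:   IN={a}   OUT={}

Merge at B1: OUT[B1] = IN[B0] ⊔ IN[B2] = {b, d, f}

Answer: {b, d, f}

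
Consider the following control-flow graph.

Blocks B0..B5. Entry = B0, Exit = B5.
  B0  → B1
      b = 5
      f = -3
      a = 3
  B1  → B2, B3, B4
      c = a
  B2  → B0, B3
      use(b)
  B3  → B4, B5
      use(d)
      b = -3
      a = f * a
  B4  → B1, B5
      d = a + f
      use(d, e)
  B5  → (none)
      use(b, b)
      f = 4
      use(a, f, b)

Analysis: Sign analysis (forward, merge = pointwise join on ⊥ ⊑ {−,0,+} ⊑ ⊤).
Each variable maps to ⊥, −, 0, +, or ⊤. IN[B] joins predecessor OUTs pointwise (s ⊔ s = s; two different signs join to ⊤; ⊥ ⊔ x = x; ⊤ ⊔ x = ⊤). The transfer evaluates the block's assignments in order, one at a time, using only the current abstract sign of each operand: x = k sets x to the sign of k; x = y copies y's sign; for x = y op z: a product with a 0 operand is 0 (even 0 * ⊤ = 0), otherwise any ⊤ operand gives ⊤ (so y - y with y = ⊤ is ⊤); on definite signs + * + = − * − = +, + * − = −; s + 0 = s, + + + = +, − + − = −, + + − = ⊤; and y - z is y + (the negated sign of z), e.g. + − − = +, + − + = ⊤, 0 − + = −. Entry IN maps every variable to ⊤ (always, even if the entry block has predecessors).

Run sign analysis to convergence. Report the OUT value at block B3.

Answer: {a: ⊤, b: -, c: ⊤, d: ⊤, e: ⊤, f: -}

Trace:
Fixpoint table:
  B0:   IN=(all ⊤)   OUT={a:+, b:+, f:-; rest ⊤}
  B1:   IN={f:-; rest ⊤}   OUT={f:-; rest ⊤}
  B2:   IN={f:-; rest ⊤}   OUT={f:-; rest ⊤}
  B3:   IN={f:-; rest ⊤}   OUT={b:-, f:-; rest ⊤}
  B4:   IN={f:-; rest ⊤}   OUT={f:-; rest ⊤}
  B5:   IN={f:-; rest ⊤}   OUT={f:+; rest ⊤}

Merge at B3: IN[B3] = OUT[B1] ⊔ OUT[B2] = {a: ⊤, b: ⊤, c: ⊤, d: ⊤, e: ⊤, f: -}
Applying B3's transfer function to that IN value gives OUT[B3] (row B3 above).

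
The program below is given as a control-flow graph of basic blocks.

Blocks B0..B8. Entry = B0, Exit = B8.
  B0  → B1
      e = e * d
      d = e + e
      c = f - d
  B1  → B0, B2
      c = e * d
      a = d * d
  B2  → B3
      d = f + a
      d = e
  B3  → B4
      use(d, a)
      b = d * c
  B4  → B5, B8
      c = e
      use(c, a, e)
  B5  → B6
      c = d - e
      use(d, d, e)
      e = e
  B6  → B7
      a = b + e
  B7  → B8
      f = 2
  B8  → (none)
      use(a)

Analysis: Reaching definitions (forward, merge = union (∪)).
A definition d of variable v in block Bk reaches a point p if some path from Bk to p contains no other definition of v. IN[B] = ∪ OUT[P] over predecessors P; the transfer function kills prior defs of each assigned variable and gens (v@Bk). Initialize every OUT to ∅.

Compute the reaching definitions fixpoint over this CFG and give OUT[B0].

Per-block solution:
  B0:  IN={a@B1, c@B1, d@B0, e@B0}  OUT={a@B1, c@B0, d@B0, e@B0}
  B1:  IN={a@B1, c@B0, d@B0, e@B0}  OUT={a@B1, c@B1, d@B0, e@B0}
  B2:  IN={a@B1, c@B1, d@B0, e@B0}  OUT={a@B1, c@B1, d@B2, e@B0}
  B3:  IN={a@B1, c@B1, d@B2, e@B0}  OUT={a@B1, b@B3, c@B1, d@B2, e@B0}
  B4:  IN={a@B1, b@B3, c@B1, d@B2, e@B0}  OUT={a@B1, b@B3, c@B4, d@B2, e@B0}
  B5:  IN={a@B1, b@B3, c@B4, d@B2, e@B0}  OUT={a@B1, b@B3, c@B5, d@B2, e@B5}
  B6:  IN={a@B1, b@B3, c@B5, d@B2, e@B5}  OUT={a@B6, b@B3, c@B5, d@B2, e@B5}
  B7:  IN={a@B6, b@B3, c@B5, d@B2, e@B5}  OUT={a@B6, b@B3, c@B5, d@B2, e@B5, f@B7}
  B8:  IN={a@B1, a@B6, b@B3, c@B4, c@B5, d@B2, e@B0, e@B5, f@B7}  OUT={a@B1, a@B6, b@B3, c@B4, c@B5, d@B2, e@B0, e@B5, f@B7}

Merge at B0 (entry node, so the boundary value {} is joined with the incoming edge(s)): IN[B0] = {} ⊔ OUT[B1] = {a@B1, c@B1, d@B0, e@B0}
Applying B0's transfer function to that IN value gives OUT[B0] (row B0 above).

Answer: {a@B1, c@B0, d@B0, e@B0}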